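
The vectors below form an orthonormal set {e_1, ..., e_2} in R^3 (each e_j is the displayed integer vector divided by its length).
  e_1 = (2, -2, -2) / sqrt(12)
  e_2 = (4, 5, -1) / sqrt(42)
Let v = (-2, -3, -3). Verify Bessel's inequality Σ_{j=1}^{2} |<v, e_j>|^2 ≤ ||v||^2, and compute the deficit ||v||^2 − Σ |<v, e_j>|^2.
Σ |<v, e_j>|^2 = 104/7; ||v||^2 = 22; deficit = 50/7

Write each e_j = u_j / sqrt(<u_j, u_j>) where u_j is the displayed integer vector. Then <v, e_j> = <v, u_j> / sqrt(<u_j, u_j>), so |<v, e_j>|^2 = <v, u_j>^2 / <u_j, u_j>.
Coefficients: <v, e_1> = 8/sqrt(12), <v, e_2> = -20/sqrt(42).
Square and sum: Σ |<v, e_j>|^2 = 104/7.
Compute ||v||^2 = v·v = 22.
Deficit = 22 − 104/7 = 50/7 ≥ 0, confirming Bessel's inequality. (The deficit equals ||v − Σ <v,e_j> e_j||^2, the squared distance from v to span{e_j}.)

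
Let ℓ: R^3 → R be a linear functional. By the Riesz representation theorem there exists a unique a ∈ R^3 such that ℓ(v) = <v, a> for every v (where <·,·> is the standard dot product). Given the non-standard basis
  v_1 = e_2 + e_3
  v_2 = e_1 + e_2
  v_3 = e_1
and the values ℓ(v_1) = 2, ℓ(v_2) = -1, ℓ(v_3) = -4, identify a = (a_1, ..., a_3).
a = (-4, 3, -1)

Write a = (a_1, ..., a_3) in the standard basis. For each basis vector v_i, ℓ(v_i) = <v_i, a> is a linear equation in the a_j's. Collect the n equations into a matrix system V a = ℓ, where row i of V is v_i (expressed in the standard basis). Since V is invertible (lower-triangular with 1s on the diagonal, up to permutation), solve by back-substitution:
  V =
[[0, 1, 1],
 [1, 1, 0],
 [1, 0, 0]]
  V a = (2, -1, -4)
Solving gives a = (-4, 3, -1).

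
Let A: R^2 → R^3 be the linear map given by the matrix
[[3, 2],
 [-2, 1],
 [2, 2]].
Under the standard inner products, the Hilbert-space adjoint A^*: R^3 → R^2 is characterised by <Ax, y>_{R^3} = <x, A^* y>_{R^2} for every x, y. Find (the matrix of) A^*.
A^* = A^T =
[[3, -2, 2],
 [2, 1, 2]]

For real matrices with standard dot products, the defining identity <Ax, y> = <x, A^* y> gives (Ax)^T y = x^T (A^*) y, i.e. x^T A^T y = x^T (A^*) y. Since this holds for all x, y, we must have A^* = A^T. Therefore
A^* =
[[3, -2, 2],
 [2, 1, 2]].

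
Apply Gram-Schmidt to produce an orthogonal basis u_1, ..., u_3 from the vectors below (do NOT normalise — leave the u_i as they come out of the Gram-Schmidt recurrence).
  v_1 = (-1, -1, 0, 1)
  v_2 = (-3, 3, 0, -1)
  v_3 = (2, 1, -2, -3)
Orthogonal basis:
  u_1 = (-1, -1, 0, 1)
  u_2 = (-10/3, 8/3, 0, -2/3)
  u_3 = (-5/14, -5/7, -2, -15/14)

Apply the Gram-Schmidt recurrence
  u_1 = v_1
  u_i = v_i − Σ_{j<i} ((v_i · u_j) / (u_j · u_j)) · u_j.

Step by step this gives:
  u_1 = (-1, -1, 0, 1)
  u_2 = (-10/3, 8/3, 0, -2/3)
  u_3 = (-5/14, -5/7, -2, -15/14)

Orthogonality check:
  u_2 · u_1 = 0 (should be 0)
  u_3 · u_1 = 0 (should be 0)
  u_3 · u_2 = 0 (should be 0)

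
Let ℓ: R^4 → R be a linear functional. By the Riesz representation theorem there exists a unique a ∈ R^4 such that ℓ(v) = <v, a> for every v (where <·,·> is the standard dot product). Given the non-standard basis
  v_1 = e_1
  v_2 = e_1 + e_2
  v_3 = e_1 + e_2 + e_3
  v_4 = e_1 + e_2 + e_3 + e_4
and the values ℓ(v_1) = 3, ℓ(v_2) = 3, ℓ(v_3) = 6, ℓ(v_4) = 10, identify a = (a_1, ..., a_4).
a = (3, 0, 3, 4)

Write a = (a_1, ..., a_4) in the standard basis. For each basis vector v_i, ℓ(v_i) = <v_i, a> is a linear equation in the a_j's. Collect the n equations into a matrix system V a = ℓ, where row i of V is v_i (expressed in the standard basis). Since V is invertible (lower-triangular with 1s on the diagonal, up to permutation), solve by back-substitution:
  V =
[[1, 0, 0, 0],
 [1, 1, 0, 0],
 [1, 1, 1, 0],
 [1, 1, 1, 1]]
  V a = (3, 3, 6, 10)
Solving gives a = (3, 0, 3, 4).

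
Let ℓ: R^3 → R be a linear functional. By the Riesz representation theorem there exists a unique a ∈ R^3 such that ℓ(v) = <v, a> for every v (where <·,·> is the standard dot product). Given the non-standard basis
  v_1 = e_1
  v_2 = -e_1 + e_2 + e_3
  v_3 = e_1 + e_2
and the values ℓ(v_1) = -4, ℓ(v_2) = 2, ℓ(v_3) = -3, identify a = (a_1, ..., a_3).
a = (-4, 1, -3)

Write a = (a_1, ..., a_3) in the standard basis. For each basis vector v_i, ℓ(v_i) = <v_i, a> is a linear equation in the a_j's. Collect the n equations into a matrix system V a = ℓ, where row i of V is v_i (expressed in the standard basis). Since V is invertible (lower-triangular with 1s on the diagonal, up to permutation), solve by back-substitution:
  V =
[[1, 0, 0],
 [-1, 1, 1],
 [1, 1, 0]]
  V a = (-4, 2, -3)
Solving gives a = (-4, 1, -3).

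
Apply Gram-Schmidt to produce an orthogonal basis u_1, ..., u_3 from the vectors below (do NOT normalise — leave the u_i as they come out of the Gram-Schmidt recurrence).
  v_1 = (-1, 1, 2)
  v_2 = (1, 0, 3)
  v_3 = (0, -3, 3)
Orthogonal basis:
  u_1 = (-1, 1, 2)
  u_2 = (11/6, -5/6, 4/3)
  u_3 = (-54/35, -18/7, 18/35)

Apply the Gram-Schmidt recurrence
  u_1 = v_1
  u_i = v_i − Σ_{j<i} ((v_i · u_j) / (u_j · u_j)) · u_j.

Step by step this gives:
  u_1 = (-1, 1, 2)
  u_2 = (11/6, -5/6, 4/3)
  u_3 = (-54/35, -18/7, 18/35)

Orthogonality check:
  u_2 · u_1 = 0 (should be 0)
  u_3 · u_1 = 0 (should be 0)
  u_3 · u_2 = 0 (should be 0)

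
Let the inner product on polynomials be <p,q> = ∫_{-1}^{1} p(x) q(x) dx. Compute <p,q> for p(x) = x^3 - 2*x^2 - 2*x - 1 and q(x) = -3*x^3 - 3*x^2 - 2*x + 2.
<p,q> = 8/7

Expand the product: p(x)·q(x) = -3*x^6 + 3*x^5 + 10*x^4 + 15*x^3 + 3*x^2 - 2*x - 2.
∫_{-1}^{1} of each monomial x^k gives [2/(k+1) if k even, 0 if k odd]. Integrating term-by-term (or equivalently evaluating the antiderivative F(x) = -3*x^7/7 + x^6/2 + 2*x^5 + 15*x^4/4 + x^3 - x^2 - 2*x at the endpoints):
  F(1) − F(−1) = 107/28 − (75/28) = 8/7.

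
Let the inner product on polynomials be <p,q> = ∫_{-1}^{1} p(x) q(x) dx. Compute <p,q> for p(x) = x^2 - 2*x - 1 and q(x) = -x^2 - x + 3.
<p,q> = -12/5

Expand the product: p(x)·q(x) = -x^4 + x^3 + 6*x^2 - 5*x - 3.
∫_{-1}^{1} of each monomial x^k gives [2/(k+1) if k even, 0 if k odd]. Integrating term-by-term (or equivalently evaluating the antiderivative F(x) = -x^5/5 + x^4/4 + 2*x^3 - 5*x^2/2 - 3*x at the endpoints):
  F(1) − F(−1) = -69/20 − (-21/20) = -12/5.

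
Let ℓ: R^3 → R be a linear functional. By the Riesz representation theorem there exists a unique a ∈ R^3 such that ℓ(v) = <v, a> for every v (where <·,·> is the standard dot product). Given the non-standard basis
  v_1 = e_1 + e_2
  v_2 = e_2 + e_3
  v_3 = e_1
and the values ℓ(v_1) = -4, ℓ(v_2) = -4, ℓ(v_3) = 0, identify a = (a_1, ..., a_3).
a = (0, -4, 0)

Write a = (a_1, ..., a_3) in the standard basis. For each basis vector v_i, ℓ(v_i) = <v_i, a> is a linear equation in the a_j's. Collect the n equations into a matrix system V a = ℓ, where row i of V is v_i (expressed in the standard basis). Since V is invertible (lower-triangular with 1s on the diagonal, up to permutation), solve by back-substitution:
  V =
[[1, 1, 0],
 [0, 1, 1],
 [1, 0, 0]]
  V a = (-4, -4, 0)
Solving gives a = (0, -4, 0).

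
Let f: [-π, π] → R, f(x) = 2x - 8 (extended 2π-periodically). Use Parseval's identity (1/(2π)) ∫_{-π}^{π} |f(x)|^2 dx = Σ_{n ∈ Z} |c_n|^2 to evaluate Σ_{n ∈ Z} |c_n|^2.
Σ |c_n|^2 = 4π^2/3 + 64

Expand and integrate term by term over [-π, π]:
  ∫ (2x)^2 dx = 4·(2π^3/3); ∫ 2·2·(-8)·x dx = 0 (odd integrand); ∫ (-8)^2 dx = 64·2π.
So (1/(2π)) ∫_{-π}^{π} (2x - 8)^2 dx = 4π^2/3 + 64 = 4π^2/3 + 64.
Parseval ⇒ Σ |c_n|^2 = 4π^2/3 + 64.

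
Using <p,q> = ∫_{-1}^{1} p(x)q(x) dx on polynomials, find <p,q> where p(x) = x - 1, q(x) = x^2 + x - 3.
<p,q> = 6

Expand the product: p(x)·q(x) = x^3 - 4*x + 3.
∫_{-1}^{1} of each monomial x^k gives [2/(k+1) if k even, 0 if k odd]. Integrating term-by-term (or equivalently evaluating the antiderivative F(x) = x^4/4 - 2*x^2 + 3*x at the endpoints):
  F(1) − F(−1) = 5/4 − (-19/4) = 6.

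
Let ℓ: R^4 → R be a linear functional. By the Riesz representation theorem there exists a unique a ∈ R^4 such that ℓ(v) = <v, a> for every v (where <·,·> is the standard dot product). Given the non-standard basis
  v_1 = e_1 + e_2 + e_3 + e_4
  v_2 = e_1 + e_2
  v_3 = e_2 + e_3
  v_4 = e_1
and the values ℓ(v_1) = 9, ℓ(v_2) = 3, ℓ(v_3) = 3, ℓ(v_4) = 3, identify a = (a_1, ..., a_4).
a = (3, 0, 3, 3)

Write a = (a_1, ..., a_4) in the standard basis. For each basis vector v_i, ℓ(v_i) = <v_i, a> is a linear equation in the a_j's. Collect the n equations into a matrix system V a = ℓ, where row i of V is v_i (expressed in the standard basis). Since V is invertible (lower-triangular with 1s on the diagonal, up to permutation), solve by back-substitution:
  V =
[[1, 1, 1, 1],
 [1, 1, 0, 0],
 [0, 1, 1, 0],
 [1, 0, 0, 0]]
  V a = (9, 3, 3, 3)
Solving gives a = (3, 0, 3, 3).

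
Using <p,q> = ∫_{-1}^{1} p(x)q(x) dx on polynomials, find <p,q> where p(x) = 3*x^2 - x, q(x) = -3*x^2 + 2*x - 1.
<p,q> = -104/15

Expand the product: p(x)·q(x) = -9*x^4 + 9*x^3 - 5*x^2 + x.
∫_{-1}^{1} of each monomial x^k gives [2/(k+1) if k even, 0 if k odd]. Integrating term-by-term (or equivalently evaluating the antiderivative F(x) = -9*x^5/5 + 9*x^4/4 - 5*x^3/3 + x^2/2 at the endpoints):
  F(1) − F(−1) = -43/60 − (373/60) = -104/15.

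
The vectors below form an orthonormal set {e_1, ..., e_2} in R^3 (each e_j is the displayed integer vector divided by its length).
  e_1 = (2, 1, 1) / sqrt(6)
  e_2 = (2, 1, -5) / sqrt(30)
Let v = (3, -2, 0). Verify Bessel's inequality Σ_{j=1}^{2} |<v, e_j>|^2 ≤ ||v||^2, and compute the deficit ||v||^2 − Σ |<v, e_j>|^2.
Σ |<v, e_j>|^2 = 16/5; ||v||^2 = 13; deficit = 49/5

Write each e_j = u_j / sqrt(<u_j, u_j>) where u_j is the displayed integer vector. Then <v, e_j> = <v, u_j> / sqrt(<u_j, u_j>), so |<v, e_j>|^2 = <v, u_j>^2 / <u_j, u_j>.
Coefficients: <v, e_1> = 4/sqrt(6), <v, e_2> = 4/sqrt(30).
Square and sum: Σ |<v, e_j>|^2 = 16/5.
Compute ||v||^2 = v·v = 13.
Deficit = 13 − 16/5 = 49/5 ≥ 0, confirming Bessel's inequality. (The deficit equals ||v − Σ <v,e_j> e_j||^2, the squared distance from v to span{e_j}.)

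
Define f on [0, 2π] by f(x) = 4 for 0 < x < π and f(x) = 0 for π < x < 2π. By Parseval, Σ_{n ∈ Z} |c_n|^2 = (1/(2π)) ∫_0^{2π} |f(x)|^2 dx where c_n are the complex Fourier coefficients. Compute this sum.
Σ |c_n|^2 = 8

Parseval equates the L^2 energy of f (normalised by 1/(2π)) with the ℓ^2 sum of its Fourier coefficients: (1/(2π)) ∫_0^{2π} |f|^2 = Σ |c_n|^2.
Compute the left side: (1/(2π)) [∫_0^π 4^2 dx + ∫_π^{2π} 0^2 dx] = (1/(2π)) · (16π + 0π) = (16 + 0)/2 = 8.
So Σ_{n ∈ Z} |c_n|^2 = 8.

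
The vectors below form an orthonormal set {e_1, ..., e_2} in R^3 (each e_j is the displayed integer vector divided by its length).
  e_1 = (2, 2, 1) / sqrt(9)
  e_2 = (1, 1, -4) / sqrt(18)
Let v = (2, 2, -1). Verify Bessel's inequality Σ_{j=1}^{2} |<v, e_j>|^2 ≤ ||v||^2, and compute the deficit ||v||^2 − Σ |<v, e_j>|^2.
Σ |<v, e_j>|^2 = 9; ||v||^2 = 9; deficit = 0

Write each e_j = u_j / sqrt(<u_j, u_j>) where u_j is the displayed integer vector. Then <v, e_j> = <v, u_j> / sqrt(<u_j, u_j>), so |<v, e_j>|^2 = <v, u_j>^2 / <u_j, u_j>.
Coefficients: <v, e_1> = 7/sqrt(9), <v, e_2> = 8/sqrt(18).
Square and sum: Σ |<v, e_j>|^2 = 9.
Compute ||v||^2 = v·v = 9.
Deficit = 9 − 9 = 0 ≥ 0, confirming Bessel's inequality. (The deficit equals ||v − Σ <v,e_j> e_j||^2, the squared distance from v to span{e_j}.)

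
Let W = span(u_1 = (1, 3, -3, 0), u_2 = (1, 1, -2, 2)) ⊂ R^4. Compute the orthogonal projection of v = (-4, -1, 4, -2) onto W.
proj_W(v) = (-17/10, -193/90, 163/45, -133/45)

Set up U = [u_1 | ... | u_2] ∈ R^(4×2). The projector onto W = col(U) is P = U (U^T U)^(-1) U^T.
Compute U^T U =
  [19, 10]
  [10, 10],
and U^T v = (-19, -17).
Solve U^T U · c = U^T v for the coefficients: c = (-2/9, -133/90). The projection is proj_W(v) = U c.
Check: (v - proj_W(v)) · u_1 = 0  (should be 0).
Check: (v - proj_W(v)) · u_2 = 0  (should be 0).
Result: proj_W(v) = (-17/10, -193/90, 163/45, -133/45).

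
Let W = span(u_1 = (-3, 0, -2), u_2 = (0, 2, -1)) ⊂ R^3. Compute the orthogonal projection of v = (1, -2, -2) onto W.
proj_W(v) = (-27/61, -56/61, 10/61)

Set up U = [u_1 | ... | u_2] ∈ R^(3×2). The projector onto W = col(U) is P = U (U^T U)^(-1) U^T.
Compute U^T U =
  [13, 2]
  [2, 5],
and U^T v = (1, -2).
Solve U^T U · c = U^T v for the coefficients: c = (9/61, -28/61). The projection is proj_W(v) = U c.
Check: (v - proj_W(v)) · u_1 = 0  (should be 0).
Check: (v - proj_W(v)) · u_2 = 0  (should be 0).
Result: proj_W(v) = (-27/61, -56/61, 10/61).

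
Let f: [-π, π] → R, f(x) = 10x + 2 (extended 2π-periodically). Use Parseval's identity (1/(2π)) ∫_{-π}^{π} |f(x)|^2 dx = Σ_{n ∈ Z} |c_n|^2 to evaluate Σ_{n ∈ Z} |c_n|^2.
Σ |c_n|^2 = 100π^2/3 + 4

Expand and integrate term by term over [-π, π]:
  ∫ (10x)^2 dx = 100·(2π^3/3); ∫ 2·10·(2)·x dx = 0 (odd integrand); ∫ 2^2 dx = 4·2π.
So (1/(2π)) ∫_{-π}^{π} (10x + 2)^2 dx = 100π^2/3 + 4 = 100π^2/3 + 4.
Parseval ⇒ Σ |c_n|^2 = 100π^2/3 + 4.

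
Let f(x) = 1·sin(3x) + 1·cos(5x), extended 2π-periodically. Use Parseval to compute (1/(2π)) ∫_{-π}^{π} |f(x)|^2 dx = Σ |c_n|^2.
Σ |c_n|^2 = 1

Expand |f|^2 and use orthogonality of {sin(nx), cos(mx)} on [-π, π]:
  ∫_{-π}^{π} sin(nx)^2 dx = π, ∫ cos(mx)^2 dx = π, and cross terms integrate to 0.
So ∫_{-π}^{π} f(x)^2 dx = 1^2 · π + 1^2 · π = (1 + 1)π.
Divide by 2π: (1 + 1)/2 = 1.
By Parseval, this equals Σ |c_n|^2.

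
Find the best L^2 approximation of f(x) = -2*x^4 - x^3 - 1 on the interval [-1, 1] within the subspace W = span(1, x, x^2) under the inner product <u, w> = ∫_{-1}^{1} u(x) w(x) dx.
g(x) = -12*x^2/7 - 3*x/5 - 29/35

The best approximation g ∈ W is the orthogonal projection of f onto W. Writing g = a_0 + a_1 x + a_2 x^2, the coefficients solve the normal equations G · a = b where
  G_{ij} = <φ_i, φ_j> and b_i = <f, φ_i>, with φ_0 = 1, φ_1 = x, φ_2 = x^2.
G =
  [2, 0, 2/3]
  [0, 2/3, 0]
  [2/3, 0, 2/5],
b = (-14/5, -2/5, -26/21).
Solving gives a_0 = -29/35, a_1 = -3/5, a_2 = -12/7, so
  g(x) = -12*x^2/7 - 3*x/5 - 29/35.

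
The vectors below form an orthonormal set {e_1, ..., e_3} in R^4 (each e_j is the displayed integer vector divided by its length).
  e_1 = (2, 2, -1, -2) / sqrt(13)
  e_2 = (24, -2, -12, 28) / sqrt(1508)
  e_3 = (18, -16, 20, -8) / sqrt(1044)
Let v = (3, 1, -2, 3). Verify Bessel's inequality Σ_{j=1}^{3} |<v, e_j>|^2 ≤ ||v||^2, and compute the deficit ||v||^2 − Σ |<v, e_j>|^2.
Σ |<v, e_j>|^2 = 206/9; ||v||^2 = 23; deficit = 1/9

Write each e_j = u_j / sqrt(<u_j, u_j>) where u_j is the displayed integer vector. Then <v, e_j> = <v, u_j> / sqrt(<u_j, u_j>), so |<v, e_j>|^2 = <v, u_j>^2 / <u_j, u_j>.
Coefficients: <v, e_1> = 4/sqrt(13), <v, e_2> = 178/sqrt(1508), <v, e_3> = -26/sqrt(1044).
Square and sum: Σ |<v, e_j>|^2 = 206/9.
Compute ||v||^2 = v·v = 23.
Deficit = 23 − 206/9 = 1/9 ≥ 0, confirming Bessel's inequality. (The deficit equals ||v − Σ <v,e_j> e_j||^2, the squared distance from v to span{e_j}.)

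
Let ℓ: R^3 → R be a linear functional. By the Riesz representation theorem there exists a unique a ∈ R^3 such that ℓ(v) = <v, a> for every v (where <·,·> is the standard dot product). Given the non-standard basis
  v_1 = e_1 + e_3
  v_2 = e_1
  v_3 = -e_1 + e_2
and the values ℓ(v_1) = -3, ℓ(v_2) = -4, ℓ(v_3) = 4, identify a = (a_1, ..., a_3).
a = (-4, 0, 1)

Write a = (a_1, ..., a_3) in the standard basis. For each basis vector v_i, ℓ(v_i) = <v_i, a> is a linear equation in the a_j's. Collect the n equations into a matrix system V a = ℓ, where row i of V is v_i (expressed in the standard basis). Since V is invertible (lower-triangular with 1s on the diagonal, up to permutation), solve by back-substitution:
  V =
[[1, 0, 1],
 [1, 0, 0],
 [-1, 1, 0]]
  V a = (-3, -4, 4)
Solving gives a = (-4, 0, 1).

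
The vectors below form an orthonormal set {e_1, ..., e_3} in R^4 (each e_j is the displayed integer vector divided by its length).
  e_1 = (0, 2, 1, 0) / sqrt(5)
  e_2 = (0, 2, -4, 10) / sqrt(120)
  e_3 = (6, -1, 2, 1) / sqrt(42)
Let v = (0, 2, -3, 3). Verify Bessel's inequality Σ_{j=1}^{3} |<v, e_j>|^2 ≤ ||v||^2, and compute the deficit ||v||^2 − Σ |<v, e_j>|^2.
Σ |<v, e_j>|^2 = 129/7; ||v||^2 = 22; deficit = 25/7

Write each e_j = u_j / sqrt(<u_j, u_j>) where u_j is the displayed integer vector. Then <v, e_j> = <v, u_j> / sqrt(<u_j, u_j>), so |<v, e_j>|^2 = <v, u_j>^2 / <u_j, u_j>.
Coefficients: <v, e_1> = 1/sqrt(5), <v, e_2> = 46/sqrt(120), <v, e_3> = -5/sqrt(42).
Square and sum: Σ |<v, e_j>|^2 = 129/7.
Compute ||v||^2 = v·v = 22.
Deficit = 22 − 129/7 = 25/7 ≥ 0, confirming Bessel's inequality. (The deficit equals ||v − Σ <v,e_j> e_j||^2, the squared distance from v to span{e_j}.)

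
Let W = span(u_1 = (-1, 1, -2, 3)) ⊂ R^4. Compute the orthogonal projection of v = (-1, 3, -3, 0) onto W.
proj_W(v) = (-2/3, 2/3, -4/3, 2)

Set up U = [u_1 | ... | u_1] ∈ R^(4×1). The projector onto W = col(U) is P = U (U^T U)^(-1) U^T.
Compute U^T U =
  [15],
and U^T v = (10).
Solve U^T U · c = U^T v for the coefficients: c = (2/3). The projection is proj_W(v) = U c.
Check: (v - proj_W(v)) · u_1 = 0  (should be 0).
Result: proj_W(v) = (-2/3, 2/3, -4/3, 2).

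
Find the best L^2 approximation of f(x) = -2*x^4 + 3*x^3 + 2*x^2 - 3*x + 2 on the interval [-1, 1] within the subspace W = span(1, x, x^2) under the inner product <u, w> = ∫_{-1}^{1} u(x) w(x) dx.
g(x) = 2*x^2/7 - 6*x/5 + 76/35

The best approximation g ∈ W is the orthogonal projection of f onto W. Writing g = a_0 + a_1 x + a_2 x^2, the coefficients solve the normal equations G · a = b where
  G_{ij} = <φ_i, φ_j> and b_i = <f, φ_i>, with φ_0 = 1, φ_1 = x, φ_2 = x^2.
G =
  [2, 0, 2/3]
  [0, 2/3, 0]
  [2/3, 0, 2/5],
b = (68/15, -4/5, 164/105).
Solving gives a_0 = 76/35, a_1 = -6/5, a_2 = 2/7, so
  g(x) = 2*x^2/7 - 6*x/5 + 76/35.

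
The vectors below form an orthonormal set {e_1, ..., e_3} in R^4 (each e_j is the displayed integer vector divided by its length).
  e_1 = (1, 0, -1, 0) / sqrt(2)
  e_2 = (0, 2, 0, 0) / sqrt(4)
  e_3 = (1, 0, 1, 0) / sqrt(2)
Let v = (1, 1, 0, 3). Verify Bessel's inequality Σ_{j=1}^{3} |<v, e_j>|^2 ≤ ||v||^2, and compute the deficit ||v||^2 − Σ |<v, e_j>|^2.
Σ |<v, e_j>|^2 = 2; ||v||^2 = 11; deficit = 9

Write each e_j = u_j / sqrt(<u_j, u_j>) where u_j is the displayed integer vector. Then <v, e_j> = <v, u_j> / sqrt(<u_j, u_j>), so |<v, e_j>|^2 = <v, u_j>^2 / <u_j, u_j>.
Coefficients: <v, e_1> = 1/sqrt(2), <v, e_2> = 2/sqrt(4), <v, e_3> = 1/sqrt(2).
Square and sum: Σ |<v, e_j>|^2 = 2.
Compute ||v||^2 = v·v = 11.
Deficit = 11 − 2 = 9 ≥ 0, confirming Bessel's inequality. (The deficit equals ||v − Σ <v,e_j> e_j||^2, the squared distance from v to span{e_j}.)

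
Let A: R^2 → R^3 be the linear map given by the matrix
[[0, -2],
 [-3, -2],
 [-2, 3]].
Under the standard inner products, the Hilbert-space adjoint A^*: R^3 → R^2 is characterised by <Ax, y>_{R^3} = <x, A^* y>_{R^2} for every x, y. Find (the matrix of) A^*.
A^* = A^T =
[[0, -3, -2],
 [-2, -2, 3]]

For real matrices with standard dot products, the defining identity <Ax, y> = <x, A^* y> gives (Ax)^T y = x^T (A^*) y, i.e. x^T A^T y = x^T (A^*) y. Since this holds for all x, y, we must have A^* = A^T. Therefore
A^* =
[[0, -3, -2],
 [-2, -2, 3]].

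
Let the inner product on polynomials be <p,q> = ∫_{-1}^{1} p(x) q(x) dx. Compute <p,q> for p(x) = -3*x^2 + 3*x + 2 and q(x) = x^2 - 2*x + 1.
<p,q> = -28/15

Expand the product: p(x)·q(x) = -3*x^4 + 9*x^3 - 7*x^2 - x + 2.
∫_{-1}^{1} of each monomial x^k gives [2/(k+1) if k even, 0 if k odd]. Integrating term-by-term (or equivalently evaluating the antiderivative F(x) = -3*x^5/5 + 9*x^4/4 - 7*x^3/3 - x^2/2 + 2*x at the endpoints):
  F(1) − F(−1) = 49/60 − (161/60) = -28/15.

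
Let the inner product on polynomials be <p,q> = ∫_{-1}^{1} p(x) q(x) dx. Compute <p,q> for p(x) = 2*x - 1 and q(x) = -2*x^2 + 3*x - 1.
<p,q> = 22/3

Expand the product: p(x)·q(x) = -4*x^3 + 8*x^2 - 5*x + 1.
∫_{-1}^{1} of each monomial x^k gives [2/(k+1) if k even, 0 if k odd]. Integrating term-by-term (or equivalently evaluating the antiderivative F(x) = -x^4 + 8*x^3/3 - 5*x^2/2 + x at the endpoints):
  F(1) − F(−1) = 1/6 − (-43/6) = 22/3.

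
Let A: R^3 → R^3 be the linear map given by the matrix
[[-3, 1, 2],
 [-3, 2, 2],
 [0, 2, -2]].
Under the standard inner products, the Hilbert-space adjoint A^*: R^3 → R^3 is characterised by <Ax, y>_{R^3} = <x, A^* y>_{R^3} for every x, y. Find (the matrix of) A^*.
A^* = A^T =
[[-3, -3, 0],
 [1, 2, 2],
 [2, 2, -2]]

For real matrices with standard dot products, the defining identity <Ax, y> = <x, A^* y> gives (Ax)^T y = x^T (A^*) y, i.e. x^T A^T y = x^T (A^*) y. Since this holds for all x, y, we must have A^* = A^T. Therefore
A^* =
[[-3, -3, 0],
 [1, 2, 2],
 [2, 2, -2]].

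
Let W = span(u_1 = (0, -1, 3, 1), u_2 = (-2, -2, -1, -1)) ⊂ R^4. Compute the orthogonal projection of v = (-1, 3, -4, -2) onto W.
proj_W(v) = (12/53, 95/53, -243/53, -77/53)

Set up U = [u_1 | ... | u_2] ∈ R^(4×2). The projector onto W = col(U) is P = U (U^T U)^(-1) U^T.
Compute U^T U =
  [11, -2]
  [-2, 10],
and U^T v = (-17, 2).
Solve U^T U · c = U^T v for the coefficients: c = (-83/53, -6/53). The projection is proj_W(v) = U c.
Check: (v - proj_W(v)) · u_1 = 0  (should be 0).
Check: (v - proj_W(v)) · u_2 = 0  (should be 0).
Result: proj_W(v) = (12/53, 95/53, -243/53, -77/53).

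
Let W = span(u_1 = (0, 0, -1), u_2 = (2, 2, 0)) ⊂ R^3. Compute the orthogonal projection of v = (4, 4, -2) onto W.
proj_W(v) = (4, 4, -2)

Set up U = [u_1 | ... | u_2] ∈ R^(3×2). The projector onto W = col(U) is P = U (U^T U)^(-1) U^T.
Compute U^T U =
  [1, 0]
  [0, 8],
and U^T v = (2, 16).
Solve U^T U · c = U^T v for the coefficients: c = (2, 2). The projection is proj_W(v) = U c.
Check: (v - proj_W(v)) · u_1 = 0  (should be 0).
Check: (v - proj_W(v)) · u_2 = 0  (should be 0).
Result: proj_W(v) = (4, 4, -2).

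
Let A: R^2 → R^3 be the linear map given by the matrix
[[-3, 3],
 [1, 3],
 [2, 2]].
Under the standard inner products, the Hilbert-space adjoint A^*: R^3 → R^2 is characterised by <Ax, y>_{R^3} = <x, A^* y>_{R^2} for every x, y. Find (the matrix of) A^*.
A^* = A^T =
[[-3, 1, 2],
 [3, 3, 2]]

For real matrices with standard dot products, the defining identity <Ax, y> = <x, A^* y> gives (Ax)^T y = x^T (A^*) y, i.e. x^T A^T y = x^T (A^*) y. Since this holds for all x, y, we must have A^* = A^T. Therefore
A^* =
[[-3, 1, 2],
 [3, 3, 2]].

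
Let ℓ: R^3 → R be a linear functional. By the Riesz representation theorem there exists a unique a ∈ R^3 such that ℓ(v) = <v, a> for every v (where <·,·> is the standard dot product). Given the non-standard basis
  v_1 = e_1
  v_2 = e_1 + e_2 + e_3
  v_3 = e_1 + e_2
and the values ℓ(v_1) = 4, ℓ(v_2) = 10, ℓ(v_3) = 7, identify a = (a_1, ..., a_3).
a = (4, 3, 3)

Write a = (a_1, ..., a_3) in the standard basis. For each basis vector v_i, ℓ(v_i) = <v_i, a> is a linear equation in the a_j's. Collect the n equations into a matrix system V a = ℓ, where row i of V is v_i (expressed in the standard basis). Since V is invertible (lower-triangular with 1s on the diagonal, up to permutation), solve by back-substitution:
  V =
[[1, 0, 0],
 [1, 1, 1],
 [1, 1, 0]]
  V a = (4, 10, 7)
Solving gives a = (4, 3, 3).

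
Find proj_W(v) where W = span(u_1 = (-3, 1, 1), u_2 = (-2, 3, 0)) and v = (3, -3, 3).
proj_W(v) = (57/31, -117/31, 9/31)

Set up U = [u_1 | ... | u_2] ∈ R^(3×2). The projector onto W = col(U) is P = U (U^T U)^(-1) U^T.
Compute U^T U =
  [11, 9]
  [9, 13],
and U^T v = (-9, -15).
Solve U^T U · c = U^T v for the coefficients: c = (9/31, -42/31). The projection is proj_W(v) = U c.
Check: (v - proj_W(v)) · u_1 = 0  (should be 0).
Check: (v - proj_W(v)) · u_2 = 0  (should be 0).
Result: proj_W(v) = (57/31, -117/31, 9/31).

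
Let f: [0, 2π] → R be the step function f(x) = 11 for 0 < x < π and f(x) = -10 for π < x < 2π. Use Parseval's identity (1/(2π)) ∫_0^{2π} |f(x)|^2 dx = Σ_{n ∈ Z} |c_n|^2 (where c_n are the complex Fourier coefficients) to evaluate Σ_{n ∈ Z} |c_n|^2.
Σ |c_n|^2 = 221/2

Parseval equates the L^2 energy of f (normalised by 1/(2π)) with the ℓ^2 sum of its Fourier coefficients: (1/(2π)) ∫_0^{2π} |f|^2 = Σ |c_n|^2.
Compute the left side: (1/(2π)) [∫_0^π 11^2 dx + ∫_π^{2π} (-10)^2 dx] = (1/(2π)) · (121π + 100π) = (121 + 100)/2 = 221/2.
So Σ_{n ∈ Z} |c_n|^2 = 221/2.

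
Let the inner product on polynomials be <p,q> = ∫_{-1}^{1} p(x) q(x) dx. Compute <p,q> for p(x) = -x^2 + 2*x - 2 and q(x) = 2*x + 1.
<p,q> = -2

Expand the product: p(x)·q(x) = -2*x^3 + 3*x^2 - 2*x - 2.
∫_{-1}^{1} of each monomial x^k gives [2/(k+1) if k even, 0 if k odd]. Integrating term-by-term (or equivalently evaluating the antiderivative F(x) = -x^4/2 + x^3 - x^2 - 2*x at the endpoints):
  F(1) − F(−1) = -5/2 − (-1/2) = -2.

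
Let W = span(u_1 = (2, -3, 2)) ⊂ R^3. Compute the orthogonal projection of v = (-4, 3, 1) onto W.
proj_W(v) = (-30/17, 45/17, -30/17)

Set up U = [u_1 | ... | u_1] ∈ R^(3×1). The projector onto W = col(U) is P = U (U^T U)^(-1) U^T.
Compute U^T U =
  [17],
and U^T v = (-15).
Solve U^T U · c = U^T v for the coefficients: c = (-15/17). The projection is proj_W(v) = U c.
Check: (v - proj_W(v)) · u_1 = 0  (should be 0).
Result: proj_W(v) = (-30/17, 45/17, -30/17).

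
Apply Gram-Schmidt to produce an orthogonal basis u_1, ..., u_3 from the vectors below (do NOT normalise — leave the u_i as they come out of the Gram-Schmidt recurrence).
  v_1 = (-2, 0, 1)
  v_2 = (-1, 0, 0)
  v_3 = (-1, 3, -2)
Orthogonal basis:
  u_1 = (-2, 0, 1)
  u_2 = (-1/5, 0, -2/5)
  u_3 = (0, 3, 0)

Apply the Gram-Schmidt recurrence
  u_1 = v_1
  u_i = v_i − Σ_{j<i} ((v_i · u_j) / (u_j · u_j)) · u_j.

Step by step this gives:
  u_1 = (-2, 0, 1)
  u_2 = (-1/5, 0, -2/5)
  u_3 = (0, 3, 0)

Orthogonality check:
  u_2 · u_1 = 0 (should be 0)
  u_3 · u_1 = 0 (should be 0)
  u_3 · u_2 = 0 (should be 0)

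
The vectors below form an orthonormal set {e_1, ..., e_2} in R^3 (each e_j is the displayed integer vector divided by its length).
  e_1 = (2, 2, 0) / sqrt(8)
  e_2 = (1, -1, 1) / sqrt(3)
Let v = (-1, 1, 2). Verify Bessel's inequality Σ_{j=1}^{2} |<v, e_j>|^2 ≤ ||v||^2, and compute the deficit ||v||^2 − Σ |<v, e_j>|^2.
Σ |<v, e_j>|^2 = 0; ||v||^2 = 6; deficit = 6

Write each e_j = u_j / sqrt(<u_j, u_j>) where u_j is the displayed integer vector. Then <v, e_j> = <v, u_j> / sqrt(<u_j, u_j>), so |<v, e_j>|^2 = <v, u_j>^2 / <u_j, u_j>.
Coefficients: <v, e_1> = 0/sqrt(8), <v, e_2> = 0/sqrt(3).
Square and sum: Σ |<v, e_j>|^2 = 0.
Compute ||v||^2 = v·v = 6.
Deficit = 6 − 0 = 6 ≥ 0, confirming Bessel's inequality. (The deficit equals ||v − Σ <v,e_j> e_j||^2, the squared distance from v to span{e_j}.)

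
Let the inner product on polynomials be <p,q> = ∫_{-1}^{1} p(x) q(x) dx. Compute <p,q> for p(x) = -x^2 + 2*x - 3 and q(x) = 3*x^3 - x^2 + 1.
<p,q> = -28/15

Expand the product: p(x)·q(x) = -3*x^5 + 7*x^4 - 11*x^3 + 2*x^2 + 2*x - 3.
∫_{-1}^{1} of each monomial x^k gives [2/(k+1) if k even, 0 if k odd]. Integrating term-by-term (or equivalently evaluating the antiderivative F(x) = -x^6/2 + 7*x^5/5 - 11*x^4/4 + 2*x^3/3 + x^2 - 3*x at the endpoints):
  F(1) − F(−1) = -191/60 − (-79/60) = -28/15.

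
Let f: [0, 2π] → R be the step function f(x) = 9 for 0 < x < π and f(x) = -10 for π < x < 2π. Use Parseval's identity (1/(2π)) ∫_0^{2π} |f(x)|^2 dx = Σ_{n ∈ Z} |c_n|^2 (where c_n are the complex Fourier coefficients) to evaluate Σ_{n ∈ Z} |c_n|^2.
Σ |c_n|^2 = 181/2

Parseval equates the L^2 energy of f (normalised by 1/(2π)) with the ℓ^2 sum of its Fourier coefficients: (1/(2π)) ∫_0^{2π} |f|^2 = Σ |c_n|^2.
Compute the left side: (1/(2π)) [∫_0^π 9^2 dx + ∫_π^{2π} (-10)^2 dx] = (1/(2π)) · (81π + 100π) = (81 + 100)/2 = 181/2.
So Σ_{n ∈ Z} |c_n|^2 = 181/2.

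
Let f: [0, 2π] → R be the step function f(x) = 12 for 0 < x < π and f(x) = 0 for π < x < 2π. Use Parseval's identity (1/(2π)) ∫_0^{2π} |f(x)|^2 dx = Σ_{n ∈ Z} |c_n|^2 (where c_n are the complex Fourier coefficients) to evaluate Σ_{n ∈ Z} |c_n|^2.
Σ |c_n|^2 = 72

Parseval equates the L^2 energy of f (normalised by 1/(2π)) with the ℓ^2 sum of its Fourier coefficients: (1/(2π)) ∫_0^{2π} |f|^2 = Σ |c_n|^2.
Compute the left side: (1/(2π)) [∫_0^π 12^2 dx + ∫_π^{2π} 0^2 dx] = (1/(2π)) · (144π + 0π) = (144 + 0)/2 = 72.
So Σ_{n ∈ Z} |c_n|^2 = 72.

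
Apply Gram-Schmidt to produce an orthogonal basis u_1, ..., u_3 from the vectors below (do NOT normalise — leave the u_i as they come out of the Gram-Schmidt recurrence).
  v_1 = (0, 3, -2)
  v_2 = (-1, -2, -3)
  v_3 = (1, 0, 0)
Orthogonal basis:
  u_1 = (0, 3, -2)
  u_2 = (-1, -2, -3)
  u_3 = (13/14, -1/7, -3/14)

Apply the Gram-Schmidt recurrence
  u_1 = v_1
  u_i = v_i − Σ_{j<i} ((v_i · u_j) / (u_j · u_j)) · u_j.

Step by step this gives:
  u_1 = (0, 3, -2)
  u_2 = (-1, -2, -3)
  u_3 = (13/14, -1/7, -3/14)

Orthogonality check:
  u_2 · u_1 = 0 (should be 0)
  u_3 · u_1 = 0 (should be 0)
  u_3 · u_2 = 0 (should be 0)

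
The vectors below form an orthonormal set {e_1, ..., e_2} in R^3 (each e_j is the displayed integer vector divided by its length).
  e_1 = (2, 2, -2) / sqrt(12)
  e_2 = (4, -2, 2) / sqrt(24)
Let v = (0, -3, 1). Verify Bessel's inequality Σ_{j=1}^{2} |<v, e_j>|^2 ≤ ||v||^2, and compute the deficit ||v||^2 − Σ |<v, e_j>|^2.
Σ |<v, e_j>|^2 = 8; ||v||^2 = 10; deficit = 2

Write each e_j = u_j / sqrt(<u_j, u_j>) where u_j is the displayed integer vector. Then <v, e_j> = <v, u_j> / sqrt(<u_j, u_j>), so |<v, e_j>|^2 = <v, u_j>^2 / <u_j, u_j>.
Coefficients: <v, e_1> = -8/sqrt(12), <v, e_2> = 8/sqrt(24).
Square and sum: Σ |<v, e_j>|^2 = 8.
Compute ||v||^2 = v·v = 10.
Deficit = 10 − 8 = 2 ≥ 0, confirming Bessel's inequality. (The deficit equals ||v − Σ <v,e_j> e_j||^2, the squared distance from v to span{e_j}.)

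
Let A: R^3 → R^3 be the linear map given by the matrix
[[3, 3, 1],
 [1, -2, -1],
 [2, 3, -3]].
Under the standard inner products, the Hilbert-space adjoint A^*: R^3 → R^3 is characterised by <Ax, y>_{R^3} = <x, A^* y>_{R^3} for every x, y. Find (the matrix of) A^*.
A^* = A^T =
[[3, 1, 2],
 [3, -2, 3],
 [1, -1, -3]]

For real matrices with standard dot products, the defining identity <Ax, y> = <x, A^* y> gives (Ax)^T y = x^T (A^*) y, i.e. x^T A^T y = x^T (A^*) y. Since this holds for all x, y, we must have A^* = A^T. Therefore
A^* =
[[3, 1, 2],
 [3, -2, 3],
 [1, -1, -3]].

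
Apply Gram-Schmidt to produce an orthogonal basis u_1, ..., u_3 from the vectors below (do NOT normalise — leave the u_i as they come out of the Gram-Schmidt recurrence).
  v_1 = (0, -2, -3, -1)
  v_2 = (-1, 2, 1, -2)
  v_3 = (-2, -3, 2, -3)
Orthogonal basis:
  u_1 = (0, -2, -3, -1)
  u_2 = (-1, 9/7, -1/14, -33/14)
  u_3 = (-159/115, -387/115, 309/115, -153/115)

Apply the Gram-Schmidt recurrence
  u_1 = v_1
  u_i = v_i − Σ_{j<i} ((v_i · u_j) / (u_j · u_j)) · u_j.

Step by step this gives:
  u_1 = (0, -2, -3, -1)
  u_2 = (-1, 9/7, -1/14, -33/14)
  u_3 = (-159/115, -387/115, 309/115, -153/115)

Orthogonality check:
  u_2 · u_1 = 0 (should be 0)
  u_3 · u_1 = 0 (should be 0)
  u_3 · u_2 = 0 (should be 0)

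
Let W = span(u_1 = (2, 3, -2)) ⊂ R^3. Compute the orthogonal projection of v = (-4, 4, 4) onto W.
proj_W(v) = (-8/17, -12/17, 8/17)

Set up U = [u_1 | ... | u_1] ∈ R^(3×1). The projector onto W = col(U) is P = U (U^T U)^(-1) U^T.
Compute U^T U =
  [17],
and U^T v = (-4).
Solve U^T U · c = U^T v for the coefficients: c = (-4/17). The projection is proj_W(v) = U c.
Check: (v - proj_W(v)) · u_1 = 0  (should be 0).
Result: proj_W(v) = (-8/17, -12/17, 8/17).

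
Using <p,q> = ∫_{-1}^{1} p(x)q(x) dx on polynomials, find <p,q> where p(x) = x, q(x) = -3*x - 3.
<p,q> = -2

Expand the product: p(x)·q(x) = -3*x^2 - 3*x.
∫_{-1}^{1} of each monomial x^k gives [2/(k+1) if k even, 0 if k odd]. Integrating term-by-term (or equivalently evaluating the antiderivative F(x) = -x^3 - 3*x^2/2 at the endpoints):
  F(1) − F(−1) = -5/2 − (-1/2) = -2.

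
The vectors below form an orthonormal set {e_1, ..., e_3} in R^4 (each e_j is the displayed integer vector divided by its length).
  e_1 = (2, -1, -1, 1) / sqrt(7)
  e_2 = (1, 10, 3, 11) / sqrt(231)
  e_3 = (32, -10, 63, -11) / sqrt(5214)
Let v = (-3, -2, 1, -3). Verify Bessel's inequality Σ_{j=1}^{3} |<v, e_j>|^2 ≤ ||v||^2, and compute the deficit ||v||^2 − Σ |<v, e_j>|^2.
Σ |<v, e_j>|^2 = 1689/79; ||v||^2 = 23; deficit = 128/79

Write each e_j = u_j / sqrt(<u_j, u_j>) where u_j is the displayed integer vector. Then <v, e_j> = <v, u_j> / sqrt(<u_j, u_j>), so |<v, e_j>|^2 = <v, u_j>^2 / <u_j, u_j>.
Coefficients: <v, e_1> = -8/sqrt(7), <v, e_2> = -53/sqrt(231), <v, e_3> = 20/sqrt(5214).
Square and sum: Σ |<v, e_j>|^2 = 1689/79.
Compute ||v||^2 = v·v = 23.
Deficit = 23 − 1689/79 = 128/79 ≥ 0, confirming Bessel's inequality. (The deficit equals ||v − Σ <v,e_j> e_j||^2, the squared distance from v to span{e_j}.)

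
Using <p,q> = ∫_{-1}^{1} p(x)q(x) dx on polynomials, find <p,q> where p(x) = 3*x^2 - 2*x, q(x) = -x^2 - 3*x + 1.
<p,q> = 24/5

Expand the product: p(x)·q(x) = -3*x^4 - 7*x^3 + 9*x^2 - 2*x.
∫_{-1}^{1} of each monomial x^k gives [2/(k+1) if k even, 0 if k odd]. Integrating term-by-term (or equivalently evaluating the antiderivative F(x) = -3*x^5/5 - 7*x^4/4 + 3*x^3 - x^2 at the endpoints):
  F(1) − F(−1) = -7/20 − (-103/20) = 24/5.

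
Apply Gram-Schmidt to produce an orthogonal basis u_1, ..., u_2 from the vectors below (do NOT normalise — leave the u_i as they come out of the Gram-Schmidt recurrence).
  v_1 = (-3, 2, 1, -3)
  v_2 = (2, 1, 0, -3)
Orthogonal basis:
  u_1 = (-3, 2, 1, -3)
  u_2 = (61/23, 13/23, -5/23, -54/23)

Apply the Gram-Schmidt recurrence
  u_1 = v_1
  u_i = v_i − Σ_{j<i} ((v_i · u_j) / (u_j · u_j)) · u_j.

Step by step this gives:
  u_1 = (-3, 2, 1, -3)
  u_2 = (61/23, 13/23, -5/23, -54/23)

Orthogonality check:
  u_2 · u_1 = 0 (should be 0)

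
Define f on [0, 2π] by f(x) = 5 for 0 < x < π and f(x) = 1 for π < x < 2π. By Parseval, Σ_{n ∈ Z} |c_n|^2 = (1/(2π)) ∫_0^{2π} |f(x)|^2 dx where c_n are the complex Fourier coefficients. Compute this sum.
Σ |c_n|^2 = 13

Parseval equates the L^2 energy of f (normalised by 1/(2π)) with the ℓ^2 sum of its Fourier coefficients: (1/(2π)) ∫_0^{2π} |f|^2 = Σ |c_n|^2.
Compute the left side: (1/(2π)) [∫_0^π 5^2 dx + ∫_π^{2π} 1^2 dx] = (1/(2π)) · (25π + 1π) = (25 + 1)/2 = 13.
So Σ_{n ∈ Z} |c_n|^2 = 13.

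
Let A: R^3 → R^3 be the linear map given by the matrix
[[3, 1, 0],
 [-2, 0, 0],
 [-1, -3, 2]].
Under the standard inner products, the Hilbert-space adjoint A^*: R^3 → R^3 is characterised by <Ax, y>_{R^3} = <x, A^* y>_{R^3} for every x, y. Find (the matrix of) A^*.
A^* = A^T =
[[3, -2, -1],
 [1, 0, -3],
 [0, 0, 2]]

For real matrices with standard dot products, the defining identity <Ax, y> = <x, A^* y> gives (Ax)^T y = x^T (A^*) y, i.e. x^T A^T y = x^T (A^*) y. Since this holds for all x, y, we must have A^* = A^T. Therefore
A^* =
[[3, -2, -1],
 [1, 0, -3],
 [0, 0, 2]].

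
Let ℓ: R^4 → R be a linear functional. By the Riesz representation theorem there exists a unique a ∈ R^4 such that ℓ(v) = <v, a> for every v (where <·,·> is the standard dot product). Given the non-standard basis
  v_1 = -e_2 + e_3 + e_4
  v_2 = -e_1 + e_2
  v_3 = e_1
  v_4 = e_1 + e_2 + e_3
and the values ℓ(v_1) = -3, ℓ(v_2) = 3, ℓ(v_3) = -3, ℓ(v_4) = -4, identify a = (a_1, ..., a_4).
a = (-3, 0, -1, -2)

Write a = (a_1, ..., a_4) in the standard basis. For each basis vector v_i, ℓ(v_i) = <v_i, a> is a linear equation in the a_j's. Collect the n equations into a matrix system V a = ℓ, where row i of V is v_i (expressed in the standard basis). Since V is invertible (lower-triangular with 1s on the diagonal, up to permutation), solve by back-substitution:
  V =
[[0, -1, 1, 1],
 [-1, 1, 0, 0],
 [1, 0, 0, 0],
 [1, 1, 1, 0]]
  V a = (-3, 3, -3, -4)
Solving gives a = (-3, 0, -1, -2).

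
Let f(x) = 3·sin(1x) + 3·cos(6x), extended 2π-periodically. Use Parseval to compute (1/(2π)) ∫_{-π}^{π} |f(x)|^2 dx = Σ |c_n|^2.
Σ |c_n|^2 = 9

Expand |f|^2 and use orthogonality of {sin(nx), cos(mx)} on [-π, π]:
  ∫_{-π}^{π} sin(nx)^2 dx = π, ∫ cos(mx)^2 dx = π, and cross terms integrate to 0.
So ∫_{-π}^{π} f(x)^2 dx = 3^2 · π + 3^2 · π = (9 + 9)π.
Divide by 2π: (9 + 9)/2 = 9.
By Parseval, this equals Σ |c_n|^2.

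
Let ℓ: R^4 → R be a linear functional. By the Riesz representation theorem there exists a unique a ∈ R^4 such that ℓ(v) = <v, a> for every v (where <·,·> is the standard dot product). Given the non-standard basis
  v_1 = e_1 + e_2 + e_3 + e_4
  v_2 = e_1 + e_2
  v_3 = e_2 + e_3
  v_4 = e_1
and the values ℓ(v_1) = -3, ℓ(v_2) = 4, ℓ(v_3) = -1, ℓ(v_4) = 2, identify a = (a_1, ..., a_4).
a = (2, 2, -3, -4)

Write a = (a_1, ..., a_4) in the standard basis. For each basis vector v_i, ℓ(v_i) = <v_i, a> is a linear equation in the a_j's. Collect the n equations into a matrix system V a = ℓ, where row i of V is v_i (expressed in the standard basis). Since V is invertible (lower-triangular with 1s on the diagonal, up to permutation), solve by back-substitution:
  V =
[[1, 1, 1, 1],
 [1, 1, 0, 0],
 [0, 1, 1, 0],
 [1, 0, 0, 0]]
  V a = (-3, 4, -1, 2)
Solving gives a = (2, 2, -3, -4).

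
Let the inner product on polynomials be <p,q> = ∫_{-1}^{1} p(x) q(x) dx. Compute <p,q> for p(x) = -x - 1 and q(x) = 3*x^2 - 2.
<p,q> = 2

Expand the product: p(x)·q(x) = -3*x^3 - 3*x^2 + 2*x + 2.
∫_{-1}^{1} of each monomial x^k gives [2/(k+1) if k even, 0 if k odd]. Integrating term-by-term (or equivalently evaluating the antiderivative F(x) = -3*x^4/4 - x^3 + x^2 + 2*x at the endpoints):
  F(1) − F(−1) = 5/4 − (-3/4) = 2.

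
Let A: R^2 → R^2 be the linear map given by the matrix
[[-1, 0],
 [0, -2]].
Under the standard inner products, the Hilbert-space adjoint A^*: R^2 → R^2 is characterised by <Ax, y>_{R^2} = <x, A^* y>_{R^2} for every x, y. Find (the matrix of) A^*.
A^* = A^T =
[[-1, 0],
 [0, -2]]

For real matrices with standard dot products, the defining identity <Ax, y> = <x, A^* y> gives (Ax)^T y = x^T (A^*) y, i.e. x^T A^T y = x^T (A^*) y. Since this holds for all x, y, we must have A^* = A^T. Therefore
A^* =
[[-1, 0],
 [0, -2]].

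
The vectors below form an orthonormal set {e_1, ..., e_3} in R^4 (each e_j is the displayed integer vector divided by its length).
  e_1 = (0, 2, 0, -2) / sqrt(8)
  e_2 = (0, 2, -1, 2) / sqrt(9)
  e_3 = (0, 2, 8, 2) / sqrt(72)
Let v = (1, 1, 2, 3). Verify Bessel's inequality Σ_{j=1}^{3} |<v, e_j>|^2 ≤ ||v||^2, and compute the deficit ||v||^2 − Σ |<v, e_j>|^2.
Σ |<v, e_j>|^2 = 14; ||v||^2 = 15; deficit = 1

Write each e_j = u_j / sqrt(<u_j, u_j>) where u_j is the displayed integer vector. Then <v, e_j> = <v, u_j> / sqrt(<u_j, u_j>), so |<v, e_j>|^2 = <v, u_j>^2 / <u_j, u_j>.
Coefficients: <v, e_1> = -4/sqrt(8), <v, e_2> = 6/sqrt(9), <v, e_3> = 24/sqrt(72).
Square and sum: Σ |<v, e_j>|^2 = 14.
Compute ||v||^2 = v·v = 15.
Deficit = 15 − 14 = 1 ≥ 0, confirming Bessel's inequality. (The deficit equals ||v − Σ <v,e_j> e_j||^2, the squared distance from v to span{e_j}.)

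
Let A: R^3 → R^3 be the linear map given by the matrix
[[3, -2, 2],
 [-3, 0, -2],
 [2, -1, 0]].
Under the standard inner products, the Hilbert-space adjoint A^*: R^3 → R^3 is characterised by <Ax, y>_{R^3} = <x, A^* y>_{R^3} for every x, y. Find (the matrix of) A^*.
A^* = A^T =
[[3, -3, 2],
 [-2, 0, -1],
 [2, -2, 0]]

For real matrices with standard dot products, the defining identity <Ax, y> = <x, A^* y> gives (Ax)^T y = x^T (A^*) y, i.e. x^T A^T y = x^T (A^*) y. Since this holds for all x, y, we must have A^* = A^T. Therefore
A^* =
[[3, -3, 2],
 [-2, 0, -1],
 [2, -2, 0]].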